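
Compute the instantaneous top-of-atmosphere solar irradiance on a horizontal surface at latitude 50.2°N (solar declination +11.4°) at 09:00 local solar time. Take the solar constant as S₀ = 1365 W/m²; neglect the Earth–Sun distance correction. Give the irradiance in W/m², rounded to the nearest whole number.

813 W/m²

Hour angle H = 15° × (9 − 12) = -45.00°.
cos θ_z = sin(50.2°) sin(11.4°) + cos(50.2°) cos(11.4°) cos(-45.00°) = 0.1519 + 0.4437 = 0.5956.
Top-of-atmosphere irradiance = S₀ cos θ_z = 1365 × 0.5956 = 812.99 W/m².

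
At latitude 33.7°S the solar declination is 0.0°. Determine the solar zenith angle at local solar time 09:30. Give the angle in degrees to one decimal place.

Hour angle H = 15° × (9.5 − 12) = -37.50°.
With φ = -33.7°, δ = 0.0°, H = -37.50°: sin φ sin δ = 0.0000, cos φ cos δ cos H = 0.6600, so cos θ_z = 0.6600.
θ_z = arccos(0.6600) = 48.70°.

48.7°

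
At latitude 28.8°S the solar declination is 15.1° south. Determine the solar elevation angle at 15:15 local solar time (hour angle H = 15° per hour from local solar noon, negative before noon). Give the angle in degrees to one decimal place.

43.1°

Hour angle H = 15° × (15.25 − 12) = 48.75°.
With φ = -28.8°, δ = -15.1°, H = 48.75°: sin φ sin δ = 0.1255, cos φ cos δ cos H = 0.5578, so cos θ_z = 0.6833.
θ_z = arccos(0.6833) = 46.90°, so the elevation is 90° − 46.90° = 43.10°.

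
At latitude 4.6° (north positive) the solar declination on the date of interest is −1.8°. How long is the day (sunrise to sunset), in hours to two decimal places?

11.98 hours

The sunset hour angle satisfies cos H_s = −tan φ tan δ = 0.0025, giving H_s = 89.86°.
Day length = 2 H_s / 15° h⁻¹ = 179.72° / 15 = 11.981 h.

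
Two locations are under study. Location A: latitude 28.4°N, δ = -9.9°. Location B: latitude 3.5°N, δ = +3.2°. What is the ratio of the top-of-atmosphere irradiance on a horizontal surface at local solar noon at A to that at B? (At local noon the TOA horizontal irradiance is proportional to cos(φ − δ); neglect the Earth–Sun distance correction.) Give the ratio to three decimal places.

A: cos θ_z = cos(28.4° − (-9.9°)) = 0.7848.
B: cos θ_z = cos(3.5° − (3.2°)) = 1.0000.
Ratio A/B = 0.7848 / 1.0000 = 0.7848.

0.785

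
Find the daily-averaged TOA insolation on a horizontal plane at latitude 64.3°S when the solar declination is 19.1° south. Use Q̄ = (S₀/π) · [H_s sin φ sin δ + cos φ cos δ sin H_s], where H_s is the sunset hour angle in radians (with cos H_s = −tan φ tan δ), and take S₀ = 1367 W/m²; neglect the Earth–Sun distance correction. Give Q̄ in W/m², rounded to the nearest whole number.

cos H_s = −tan(-64.3°) · tan(-19.1°) = -0.7195, so H_s = arccos(-0.7195) = 136.01°. In radians, H_s = 2.3738.
H_s sin φ sin δ = 2.3738 × -0.9011 × -0.3272 = 0.6999.
cos φ cos δ sin H_s = 0.4337 × 0.9449 × 0.6945 = 0.2846.
Q̄ = (1367/π) × (0.6999 + 0.2846) = 435.13 × 0.9845 = 428.39 W/m².

428 W/m²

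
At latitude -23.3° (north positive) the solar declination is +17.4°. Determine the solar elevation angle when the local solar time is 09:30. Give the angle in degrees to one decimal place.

35.2°

Hour angle H = 15° × (9.5 − 12) = -37.50°.
With φ = -23.3°, δ = 17.4°, H = -37.50°: sin φ sin δ = -0.1183, cos φ cos δ cos H = 0.6953, so cos θ_z = 0.5770.
θ_z = arccos(0.5770) = 54.76°, so the elevation is 90° − 54.76° = 35.24°.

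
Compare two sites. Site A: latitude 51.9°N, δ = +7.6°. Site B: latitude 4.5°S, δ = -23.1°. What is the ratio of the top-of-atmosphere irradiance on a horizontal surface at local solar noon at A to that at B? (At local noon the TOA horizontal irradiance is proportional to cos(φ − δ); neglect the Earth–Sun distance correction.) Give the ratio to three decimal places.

0.755

A: cos θ_z = cos(51.9° − (7.6°)) = 0.7157.
B: cos θ_z = cos(-4.5° − (-23.1°)) = 0.9478.
Ratio A/B = 0.7157 / 0.9478 = 0.7551.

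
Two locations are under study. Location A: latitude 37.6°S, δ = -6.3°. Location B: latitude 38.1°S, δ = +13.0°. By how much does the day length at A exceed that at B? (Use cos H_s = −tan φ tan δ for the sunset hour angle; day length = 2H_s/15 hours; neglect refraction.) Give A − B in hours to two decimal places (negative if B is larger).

A: H_s = arccos(−tan -37.6° · tan -6.3°) = 94.88°, so 2H_s/15 = 12.6507 h.
B: H_s = arccos(−tan -38.1° · tan 13.0°) = 79.57°, so 2H_s/15 = 10.6093 h.
A − B = 12.6507 − 10.6093 = 2.0414 h.

+2.04 h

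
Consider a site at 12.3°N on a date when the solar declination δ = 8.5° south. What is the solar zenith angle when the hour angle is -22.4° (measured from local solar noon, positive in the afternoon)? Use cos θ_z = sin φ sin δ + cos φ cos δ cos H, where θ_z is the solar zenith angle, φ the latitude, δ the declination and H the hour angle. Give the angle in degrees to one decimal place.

30.5°

With φ = 12.3°, δ = -8.5°, H = -22.40°: sin φ sin δ = -0.0315, cos φ cos δ cos H = 0.8934, so cos θ_z = 0.8619.
θ_z = arccos(0.8619) = 30.47°.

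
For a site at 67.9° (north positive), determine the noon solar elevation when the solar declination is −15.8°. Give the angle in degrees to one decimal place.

At local solar noon the hour angle is zero, so the elevation is 90° − |φ − δ| = 90° − |67.9° − (-15.8°)| = 90° − 83.7° = 6.3°.

6.3°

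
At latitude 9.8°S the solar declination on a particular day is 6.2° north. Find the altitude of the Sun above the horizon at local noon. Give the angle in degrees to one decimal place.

At local solar noon the hour angle is zero, so the elevation is 90° − |φ − δ| = 90° − |-9.8° − (6.2°)| = 90° − 16.0° = 74.0°.

74.0°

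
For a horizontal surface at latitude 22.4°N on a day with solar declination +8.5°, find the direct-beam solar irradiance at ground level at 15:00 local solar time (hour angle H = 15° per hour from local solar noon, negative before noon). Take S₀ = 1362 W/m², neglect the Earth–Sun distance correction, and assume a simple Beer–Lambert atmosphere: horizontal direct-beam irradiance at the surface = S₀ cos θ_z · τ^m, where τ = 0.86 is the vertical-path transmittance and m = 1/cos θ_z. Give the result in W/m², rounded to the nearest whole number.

Hour angle H = 15° × (15 − 12) = 45.00°.
cos θ_z = sin(22.4°) sin(8.5°) + cos(22.4°) cos(8.5°) cos(45.00°) = 0.0563 + 0.6466 = 0.7029.
Air mass m = 1/cos θ_z = 1/0.7029 = 1.423; τ^m = 0.86^1.423 = 0.8068.
Surface direct beam = 1362 × 0.7029 × 0.8068 = 772.39 W/m².

772 W/m²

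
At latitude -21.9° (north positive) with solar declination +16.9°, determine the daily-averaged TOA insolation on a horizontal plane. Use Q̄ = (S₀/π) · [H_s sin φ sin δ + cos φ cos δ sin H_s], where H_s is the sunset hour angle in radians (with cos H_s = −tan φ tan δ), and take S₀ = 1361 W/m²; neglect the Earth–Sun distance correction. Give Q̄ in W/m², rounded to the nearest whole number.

−tan φ tan δ = −(-0.4020)(0.3038) = 0.1221; H_s = arccos(0.1221) = 82.99°. In radians, H_s = 1.4484.
H_s sin φ sin δ = 1.4484 × -0.3730 × 0.2907 = -0.1571.
cos φ cos δ sin H_s = 0.9278 × 0.9568 × 0.9925 = 0.8811.
Q̄ = (1361/π) × (-0.1571 + 0.8811) = 433.22 × 0.7240 = 313.65 W/m².

314 W/m²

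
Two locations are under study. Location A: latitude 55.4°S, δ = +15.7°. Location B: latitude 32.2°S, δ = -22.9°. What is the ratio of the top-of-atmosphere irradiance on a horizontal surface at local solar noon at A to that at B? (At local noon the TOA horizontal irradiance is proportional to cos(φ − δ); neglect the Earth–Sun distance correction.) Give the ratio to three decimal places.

0.328

A: cos θ_z = cos(-55.4° − (15.7°)) = 0.3239.
B: cos θ_z = cos(-32.2° − (-22.9°)) = 0.9869.
Ratio A/B = 0.3239 / 0.9869 = 0.3282.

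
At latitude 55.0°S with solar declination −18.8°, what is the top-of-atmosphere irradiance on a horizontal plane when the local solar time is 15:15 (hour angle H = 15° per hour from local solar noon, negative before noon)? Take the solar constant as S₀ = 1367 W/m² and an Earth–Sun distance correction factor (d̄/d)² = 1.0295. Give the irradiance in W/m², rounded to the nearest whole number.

Hour angle H = 15° × (15.25 − 12) = 48.75°.
cos θ_z = sin φ sin δ + cos φ cos δ cos H = (-0.8192)(-0.3223) + (0.5736)(0.9466)(0.6593) = 0.6220.
Top-of-atmosphere irradiance = S₀ (d̄/d)² cos θ_z = 1367 × 1.0295 × 0.6220 = 875.36 W/m².

875 W/m²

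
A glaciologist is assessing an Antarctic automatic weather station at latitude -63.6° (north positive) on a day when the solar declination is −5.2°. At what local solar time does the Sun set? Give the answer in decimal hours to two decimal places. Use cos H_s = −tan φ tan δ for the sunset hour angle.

cos H_s = −tan(-63.6°) · tan(-5.2°) = -0.1833, so H_s = arccos(-0.1833) = 100.56°.
Sunset is at 12 + H_s/15 = 12 + 6.704 = 18.704 h local solar time.

18.70 h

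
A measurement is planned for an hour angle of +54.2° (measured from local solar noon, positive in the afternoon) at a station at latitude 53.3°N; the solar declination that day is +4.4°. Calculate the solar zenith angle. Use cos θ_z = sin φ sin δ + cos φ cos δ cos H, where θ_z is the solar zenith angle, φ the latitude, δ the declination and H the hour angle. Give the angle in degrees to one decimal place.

65.8°

cos θ_z = sin φ sin δ + cos φ cos δ cos H = (0.8018)(0.0767) + (0.5976)(0.9971)(0.5850) = 0.4101.
θ_z = arccos(0.4101) = 65.79°.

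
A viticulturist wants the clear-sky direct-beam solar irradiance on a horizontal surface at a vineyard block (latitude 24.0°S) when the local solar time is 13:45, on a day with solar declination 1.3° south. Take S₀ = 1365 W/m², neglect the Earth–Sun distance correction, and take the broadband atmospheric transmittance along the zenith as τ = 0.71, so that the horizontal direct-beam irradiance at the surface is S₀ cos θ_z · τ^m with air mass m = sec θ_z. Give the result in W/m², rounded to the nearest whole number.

748 W/m²

Hour angle H = 15° × (13.75 − 12) = 26.25°.
cos θ_z = sin(-24.0°) sin(-1.3°) + cos(-24.0°) cos(-1.3°) cos(26.25°) = 0.0092 + 0.8191 = 0.8283.
Air mass m = 1/cos θ_z = 1/0.8283 = 1.207; τ^m = 0.71^1.207 = 0.6614.
Surface direct beam = 1365 × 0.8283 × 0.6614 = 747.80 W/m².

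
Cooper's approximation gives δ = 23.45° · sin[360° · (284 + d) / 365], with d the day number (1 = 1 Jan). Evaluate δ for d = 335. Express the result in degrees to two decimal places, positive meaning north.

-22.11°

360 × (284 + 335) / 365 = 610.521°; sin(610.521°) = -0.9428.
δ = 23.45 × -0.9428 = -22.109° ≈ -22.11°.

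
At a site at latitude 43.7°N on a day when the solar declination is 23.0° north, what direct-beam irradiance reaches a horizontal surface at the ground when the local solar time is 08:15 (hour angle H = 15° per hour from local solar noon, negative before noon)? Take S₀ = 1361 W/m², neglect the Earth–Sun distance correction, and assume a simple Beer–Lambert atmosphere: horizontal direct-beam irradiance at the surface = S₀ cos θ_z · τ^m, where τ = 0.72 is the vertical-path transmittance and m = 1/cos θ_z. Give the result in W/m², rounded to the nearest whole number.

Hour angle H = 15° × (8.25 − 12) = -56.25°.
With φ = 43.7°, δ = 23.0°, H = -56.25°: sin φ sin δ = 0.2699, cos φ cos δ cos H = 0.3697, so cos θ_z = 0.6396.
Air mass m = 1/cos θ_z = 1/0.6396 = 1.563; τ^m = 0.72^1.563 = 0.5984.
Surface direct beam = 1361 × 0.6396 × 0.5984 = 520.90 W/m².

521 W/m²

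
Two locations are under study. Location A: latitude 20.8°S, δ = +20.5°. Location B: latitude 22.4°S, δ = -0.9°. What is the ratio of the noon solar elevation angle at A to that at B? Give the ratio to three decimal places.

0.711

A: 90° − |-20.8 − (20.5)| = 48.70°.
B: 90° − |-22.4 − (-0.9)| = 68.50°.
Ratio A/B = 48.7000 / 68.5000 = 0.7109.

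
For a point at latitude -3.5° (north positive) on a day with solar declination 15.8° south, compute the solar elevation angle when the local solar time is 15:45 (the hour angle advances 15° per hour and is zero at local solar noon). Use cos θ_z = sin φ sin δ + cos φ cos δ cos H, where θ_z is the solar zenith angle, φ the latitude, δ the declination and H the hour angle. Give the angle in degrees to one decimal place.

Hour angle H = 15° × (15.75 − 12) = 56.25°.
cos θ_z = sin φ sin δ + cos φ cos δ cos H = (-0.0610)(-0.2723) + (0.9981)(0.9622)(0.5556) = 0.5502.
θ_z = arccos(0.5502) = 56.62°, so the elevation is 90° − 56.62° = 33.38°.

33.4°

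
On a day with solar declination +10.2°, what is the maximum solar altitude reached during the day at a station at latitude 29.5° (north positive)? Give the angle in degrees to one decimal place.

70.7°

At local solar noon the hour angle is zero, so the elevation is 90° − |φ − δ| = 90° − |29.5° − (10.2°)| = 90° − 19.3° = 70.7°.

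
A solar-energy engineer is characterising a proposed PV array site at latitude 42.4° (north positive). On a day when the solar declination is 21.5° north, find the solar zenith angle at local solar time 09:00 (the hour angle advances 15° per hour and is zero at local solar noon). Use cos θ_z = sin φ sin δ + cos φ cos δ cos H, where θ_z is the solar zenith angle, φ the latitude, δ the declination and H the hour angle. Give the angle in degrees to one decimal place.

42.9°

Hour angle H = 15° × (9 − 12) = -45.00°.
cos θ_z = sin φ sin δ + cos φ cos δ cos H = (0.6743)(0.3665) + (0.7385)(0.9304)(0.7071) = 0.7330.
θ_z = arccos(0.7330) = 42.86°.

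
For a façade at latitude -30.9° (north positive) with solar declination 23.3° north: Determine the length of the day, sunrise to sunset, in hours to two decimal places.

−tan φ tan δ = −(-0.5985)(0.4307) = 0.2578; H_s = arccos(0.2578) = 75.06°.
Day length = 2 H_s / 15° h⁻¹ = 150.12° / 15 = 10.008 h.

10.01 hours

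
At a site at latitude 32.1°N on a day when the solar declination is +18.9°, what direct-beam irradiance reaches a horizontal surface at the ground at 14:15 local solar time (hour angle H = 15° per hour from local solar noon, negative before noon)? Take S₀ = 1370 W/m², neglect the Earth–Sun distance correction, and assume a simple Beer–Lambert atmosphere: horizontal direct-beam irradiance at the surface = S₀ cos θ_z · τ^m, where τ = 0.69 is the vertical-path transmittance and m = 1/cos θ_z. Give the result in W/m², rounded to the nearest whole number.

Hour angle H = 15° × (14.25 − 12) = 33.75°.
With φ = 32.1°, δ = 18.9°, H = 33.75°: sin φ sin δ = 0.1721, cos φ cos δ cos H = 0.6664, so cos θ_z = 0.8385.
Air mass m = 1/cos θ_z = 1/0.8385 = 1.193; τ^m = 0.69^1.193 = 0.6423.
Surface direct beam = 1370 × 0.8385 × 0.6423 = 737.84 W/m².

738 W/m²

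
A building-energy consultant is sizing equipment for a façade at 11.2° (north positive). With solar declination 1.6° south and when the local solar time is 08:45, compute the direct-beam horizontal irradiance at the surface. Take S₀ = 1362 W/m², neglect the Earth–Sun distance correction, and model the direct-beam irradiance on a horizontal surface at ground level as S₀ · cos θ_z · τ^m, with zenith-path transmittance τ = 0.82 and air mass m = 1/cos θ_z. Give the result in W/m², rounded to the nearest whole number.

641 W/m²

Hour angle H = 15° × (8.75 − 12) = -48.75°.
cos θ_z = sin φ sin δ + cos φ cos δ cos H = (0.1942)(-0.0279) + (0.9810)(0.9996)(0.6593) = 0.6411.
Air mass m = 1/cos θ_z = 1/0.6411 = 1.560; τ^m = 0.82^1.560 = 0.7338.
Surface direct beam = 1362 × 0.6411 × 0.7338 = 640.74 W/m².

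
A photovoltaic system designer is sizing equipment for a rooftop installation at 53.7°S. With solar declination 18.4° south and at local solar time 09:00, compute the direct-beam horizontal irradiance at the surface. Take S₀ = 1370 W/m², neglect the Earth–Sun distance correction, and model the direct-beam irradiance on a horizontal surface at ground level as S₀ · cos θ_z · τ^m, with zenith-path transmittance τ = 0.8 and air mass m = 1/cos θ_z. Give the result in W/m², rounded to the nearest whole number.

634 W/m²

Hour angle H = 15° × (9 − 12) = -45.00°.
With φ = -53.7°, δ = -18.4°, H = -45.00°: sin φ sin δ = 0.2544, cos φ cos δ cos H = 0.3972, so cos θ_z = 0.6516.
Air mass m = 1/cos θ_z = 1/0.6516 = 1.535; τ^m = 0.8^1.535 = 0.7100.
Surface direct beam = 1370 × 0.6516 × 0.7100 = 633.81 W/m².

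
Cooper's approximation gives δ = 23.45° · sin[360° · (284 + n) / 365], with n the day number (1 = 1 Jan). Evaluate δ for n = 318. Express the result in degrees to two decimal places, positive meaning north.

-18.91°

360 × (284 + 318) / 365 = 593.753°; sin(593.753°) = -0.8065.
δ = 23.45 × -0.8065 = -18.912° ≈ -18.91°.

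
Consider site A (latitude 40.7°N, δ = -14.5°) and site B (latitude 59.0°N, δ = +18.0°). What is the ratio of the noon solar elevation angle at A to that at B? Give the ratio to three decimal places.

0.710

A: 90° − |40.7 − (-14.5)| = 34.80°.
B: 90° − |59.0 − (18.0)| = 49.00°.
Ratio A/B = 34.8000 / 49.0000 = 0.7102.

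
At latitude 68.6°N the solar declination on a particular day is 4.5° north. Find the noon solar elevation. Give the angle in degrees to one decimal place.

At local solar noon the hour angle is zero, so the elevation is 90° − |φ − δ| = 90° − |68.6° − (4.5°)| = 90° − 64.1° = 25.9°.

25.9°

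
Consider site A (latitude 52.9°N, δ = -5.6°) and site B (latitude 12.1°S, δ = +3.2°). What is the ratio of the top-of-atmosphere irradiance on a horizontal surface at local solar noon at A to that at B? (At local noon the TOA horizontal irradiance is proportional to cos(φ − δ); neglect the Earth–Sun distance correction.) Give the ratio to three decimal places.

A: cos θ_z = cos(52.9° − (-5.6°)) = 0.5225.
B: cos θ_z = cos(-12.1° − (3.2°)) = 0.9646.
Ratio A/B = 0.5225 / 0.9646 = 0.5417.

0.542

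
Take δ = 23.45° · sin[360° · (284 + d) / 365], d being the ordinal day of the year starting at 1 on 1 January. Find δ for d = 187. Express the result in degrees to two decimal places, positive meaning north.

+22.70°

360 × (284 + 187) / 365 = 464.548°; sin(464.548°) = 0.9679.
δ = 23.45 × 0.9679 = 22.697° ≈ +22.70°.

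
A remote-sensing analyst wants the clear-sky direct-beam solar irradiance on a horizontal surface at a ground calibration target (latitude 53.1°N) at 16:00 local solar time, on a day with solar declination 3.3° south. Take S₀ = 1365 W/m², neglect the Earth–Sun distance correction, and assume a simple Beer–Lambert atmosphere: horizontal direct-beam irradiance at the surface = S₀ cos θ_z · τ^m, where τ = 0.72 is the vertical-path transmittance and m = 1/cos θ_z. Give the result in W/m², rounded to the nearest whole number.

Hour angle H = 15° × (16 − 12) = 60.00°.
With φ = 53.1°, δ = -3.3°, H = 60.00°: sin φ sin δ = -0.0460, cos φ cos δ cos H = 0.2997, so cos θ_z = 0.2537.
Air mass m = 1/cos θ_z = 1/0.2537 = 3.942; τ^m = 0.72^3.942 = 0.2739.
Surface direct beam = 1365 × 0.2537 × 0.2739 = 94.85 W/m².

95 W/m²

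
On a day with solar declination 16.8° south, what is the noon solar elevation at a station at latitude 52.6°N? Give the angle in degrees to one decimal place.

20.6°

At local solar noon the hour angle is zero, so the elevation is 90° − |φ − δ| = 90° − |52.6° − (-16.8°)| = 90° − 69.4° = 20.6°.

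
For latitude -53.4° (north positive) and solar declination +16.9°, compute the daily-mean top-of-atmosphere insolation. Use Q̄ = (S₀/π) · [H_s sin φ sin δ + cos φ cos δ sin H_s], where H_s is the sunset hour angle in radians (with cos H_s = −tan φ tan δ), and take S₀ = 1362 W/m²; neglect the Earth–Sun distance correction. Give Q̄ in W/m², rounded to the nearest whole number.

cos H_s = −tan(-53.4°) · tan(16.9°) = 0.4091, so H_s = arccos(0.4091) = 65.85°. In radians, H_s = 1.1493.
H_s sin φ sin δ = 1.1493 × -0.8028 × 0.2907 = -0.2682.
cos φ cos δ sin H_s = 0.5962 × 0.9568 × 0.9125 = 0.5205.
Q̄ = (1362/π) × (-0.2682 + 0.5205) = 433.54 × 0.2523 = 109.38 W/m².

109 W/m²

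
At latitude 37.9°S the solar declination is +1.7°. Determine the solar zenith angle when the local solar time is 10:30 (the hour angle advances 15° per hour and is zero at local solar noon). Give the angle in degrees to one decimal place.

Hour angle H = 15° × (10.5 − 12) = -22.50°.
cos θ_z = sin(-37.9°) sin(1.7°) + cos(-37.9°) cos(1.7°) cos(-22.50°) = -0.0182 + 0.7287 = 0.7105.
θ_z = arccos(0.7105) = 44.72°.

44.7°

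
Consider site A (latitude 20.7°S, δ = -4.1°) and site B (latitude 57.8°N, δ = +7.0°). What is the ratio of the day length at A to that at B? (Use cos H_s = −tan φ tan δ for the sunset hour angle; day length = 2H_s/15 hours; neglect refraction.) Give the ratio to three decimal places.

A: H_s = arccos(−tan -20.7° · tan -4.1°) = 91.55°, so 2H_s/15 = 12.2067 h.
B: H_s = arccos(−tan 57.8° · tan 7.0°) = 101.24°, so 2H_s/15 = 13.4987 h.
Ratio A/B = 12.2067 / 13.4987 = 0.9043.

0.904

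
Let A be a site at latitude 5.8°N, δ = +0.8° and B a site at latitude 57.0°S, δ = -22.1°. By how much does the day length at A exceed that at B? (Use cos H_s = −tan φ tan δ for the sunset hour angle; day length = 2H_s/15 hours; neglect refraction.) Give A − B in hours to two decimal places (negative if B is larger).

-5.15 h

A: H_s = arccos(−tan 5.8° · tan 0.8°) = 90.08°, so 2H_s/15 = 12.0107 h.
B: H_s = arccos(−tan -57.0° · tan -22.1°) = 128.70°, so 2H_s/15 = 17.1600 h.
A − B = 12.0107 − 17.1600 = -5.1493 h.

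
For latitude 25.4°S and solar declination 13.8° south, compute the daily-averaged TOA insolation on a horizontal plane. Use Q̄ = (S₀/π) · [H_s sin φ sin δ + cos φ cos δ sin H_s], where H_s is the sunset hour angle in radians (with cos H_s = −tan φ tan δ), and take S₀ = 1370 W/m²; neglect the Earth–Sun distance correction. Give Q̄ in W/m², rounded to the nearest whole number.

455 W/m²

cos H_s = −tan(-25.4°) · tan(-13.8°) = -0.1166, so H_s = arccos(-0.1166) = 96.70°. In radians, H_s = 1.6877.
H_s sin φ sin δ = 1.6877 × -0.4289 × -0.2385 = 0.1726.
cos φ cos δ sin H_s = 0.9033 × 0.9711 × 0.9932 = 0.8712.
Q̄ = (1370/π) × (0.1726 + 0.8712) = 436.08 × 1.0438 = 455.18 W/m².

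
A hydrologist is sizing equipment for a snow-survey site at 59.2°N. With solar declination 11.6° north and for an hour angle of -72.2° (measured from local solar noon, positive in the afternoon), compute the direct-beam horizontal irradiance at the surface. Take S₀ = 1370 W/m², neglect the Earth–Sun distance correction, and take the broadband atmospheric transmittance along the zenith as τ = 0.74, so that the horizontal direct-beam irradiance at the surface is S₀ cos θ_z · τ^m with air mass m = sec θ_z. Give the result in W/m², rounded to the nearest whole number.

177 W/m²

cos θ_z = sin(59.2°) sin(11.6°) + cos(59.2°) cos(11.6°) cos(-72.20°) = 0.1727 + 0.1533 = 0.3260.
Air mass m = 1/cos θ_z = 1/0.3260 = 3.067; τ^m = 0.74^3.067 = 0.3971.
Surface direct beam = 1370 × 0.3260 × 0.3971 = 177.35 W/m².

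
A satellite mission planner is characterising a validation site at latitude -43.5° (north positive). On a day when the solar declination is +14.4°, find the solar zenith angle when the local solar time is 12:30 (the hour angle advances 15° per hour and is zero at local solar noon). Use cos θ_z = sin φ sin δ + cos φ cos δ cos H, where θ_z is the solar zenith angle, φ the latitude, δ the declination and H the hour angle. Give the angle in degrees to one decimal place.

Hour angle H = 15° × (12.5 − 12) = 7.50°.
With φ = -43.5°, δ = 14.4°, H = 7.50°: sin φ sin δ = -0.1712, cos φ cos δ cos H = 0.6966, so cos θ_z = 0.5254.
θ_z = arccos(0.5254) = 58.30°.

58.3°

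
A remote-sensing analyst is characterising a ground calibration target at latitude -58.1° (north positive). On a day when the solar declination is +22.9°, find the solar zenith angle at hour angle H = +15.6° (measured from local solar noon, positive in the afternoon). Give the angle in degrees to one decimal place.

With φ = -58.1°, δ = 22.9°, H = 15.60°: sin φ sin δ = -0.3304, cos φ cos δ cos H = 0.4689, so cos θ_z = 0.1385.
θ_z = arccos(0.1385) = 82.04°.

82.0°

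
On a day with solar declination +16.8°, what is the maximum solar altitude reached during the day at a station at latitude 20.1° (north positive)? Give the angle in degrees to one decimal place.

86.7°

At local solar noon the hour angle is zero, so the elevation is 90° − |φ − δ| = 90° − |20.1° − (16.8°)| = 90° − 3.3° = 86.7°.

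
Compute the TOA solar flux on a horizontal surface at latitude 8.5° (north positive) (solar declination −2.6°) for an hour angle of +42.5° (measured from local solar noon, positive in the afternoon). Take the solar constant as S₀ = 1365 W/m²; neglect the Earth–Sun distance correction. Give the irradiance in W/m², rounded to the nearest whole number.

cos θ_z = sin φ sin δ + cos φ cos δ cos H = (0.1478)(-0.0454) + (0.9890)(0.9990)(0.7373) = 0.7218.
Top-of-atmosphere irradiance = S₀ cos θ_z = 1365 × 0.7218 = 985.26 W/m².

985 W/m²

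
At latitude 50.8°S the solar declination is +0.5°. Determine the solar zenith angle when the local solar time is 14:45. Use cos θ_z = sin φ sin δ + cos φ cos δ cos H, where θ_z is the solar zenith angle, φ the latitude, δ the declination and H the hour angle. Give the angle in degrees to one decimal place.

62.1°

Hour angle H = 15° × (14.75 − 12) = 41.25°.
With φ = -50.8°, δ = 0.5°, H = 41.25°: sin φ sin δ = -0.0068, cos φ cos δ cos H = 0.4752, so cos θ_z = 0.4684.
θ_z = arccos(0.4684) = 62.07°.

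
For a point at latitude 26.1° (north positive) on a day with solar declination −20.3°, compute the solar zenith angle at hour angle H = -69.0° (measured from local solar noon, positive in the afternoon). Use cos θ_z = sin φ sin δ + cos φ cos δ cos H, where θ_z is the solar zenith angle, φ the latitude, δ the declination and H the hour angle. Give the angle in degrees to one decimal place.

81.4°

cos θ_z = sin(26.1°) sin(-20.3°) + cos(26.1°) cos(-20.3°) cos(-69.00°) = -0.1526 + 0.3018 = 0.1492.
θ_z = arccos(0.1492) = 81.42°.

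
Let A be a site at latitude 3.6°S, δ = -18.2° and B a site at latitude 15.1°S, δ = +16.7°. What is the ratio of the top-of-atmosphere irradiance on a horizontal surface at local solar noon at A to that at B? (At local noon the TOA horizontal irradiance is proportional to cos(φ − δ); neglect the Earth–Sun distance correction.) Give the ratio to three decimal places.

1.139

A: cos θ_z = cos(-3.6° − (-18.2°)) = 0.9677.
B: cos θ_z = cos(-15.1° − (16.7°)) = 0.8499.
Ratio A/B = 0.9677 / 0.8499 = 1.1386.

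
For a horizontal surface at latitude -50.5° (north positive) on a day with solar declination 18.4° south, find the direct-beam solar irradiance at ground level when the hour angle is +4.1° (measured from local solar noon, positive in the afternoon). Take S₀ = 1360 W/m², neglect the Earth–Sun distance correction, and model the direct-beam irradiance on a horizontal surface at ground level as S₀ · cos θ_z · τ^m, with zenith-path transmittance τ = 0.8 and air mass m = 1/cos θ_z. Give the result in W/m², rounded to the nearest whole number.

883 W/m²

cos θ_z = sin(-50.5°) sin(-18.4°) + cos(-50.5°) cos(-18.4°) cos(4.10°) = 0.2436 + 0.6020 = 0.8456.
Air mass m = 1/cos θ_z = 1/0.8456 = 1.183; τ^m = 0.8^1.183 = 0.7680.
Surface direct beam = 1360 × 0.8456 × 0.7680 = 883.21 W/m².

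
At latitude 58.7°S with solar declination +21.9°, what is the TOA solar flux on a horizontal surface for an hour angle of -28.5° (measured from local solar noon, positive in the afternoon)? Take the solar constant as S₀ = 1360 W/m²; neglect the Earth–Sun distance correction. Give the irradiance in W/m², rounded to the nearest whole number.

143 W/m²

With φ = -58.7°, δ = 21.9°, H = -28.50°: sin φ sin δ = -0.3187, cos φ cos δ cos H = 0.4236, so cos θ_z = 0.1049.
Top-of-atmosphere irradiance = S₀ cos θ_z = 1360 × 0.1049 = 142.66 W/m².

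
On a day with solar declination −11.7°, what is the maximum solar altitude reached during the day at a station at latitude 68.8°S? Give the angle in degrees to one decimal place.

32.9°

At local solar noon the hour angle is zero, so the elevation is 90° − |φ − δ| = 90° − |-68.8° − (-11.7°)| = 90° − 57.1° = 32.9°.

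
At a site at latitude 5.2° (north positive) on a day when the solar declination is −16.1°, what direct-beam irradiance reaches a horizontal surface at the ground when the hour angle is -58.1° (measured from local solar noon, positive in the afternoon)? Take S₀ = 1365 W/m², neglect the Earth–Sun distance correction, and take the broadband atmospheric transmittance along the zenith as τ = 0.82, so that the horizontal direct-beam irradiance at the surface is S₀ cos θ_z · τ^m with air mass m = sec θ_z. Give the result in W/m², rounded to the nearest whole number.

cos θ_z = sin φ sin δ + cos φ cos δ cos H = (0.0906)(-0.2773) + (0.9959)(0.9608)(0.5284) = 0.4805.
Air mass m = 1/cos θ_z = 1/0.4805 = 2.081; τ^m = 0.82^2.081 = 0.6617.
Surface direct beam = 1365 × 0.4805 × 0.6617 = 434.00 W/m².

434 W/m²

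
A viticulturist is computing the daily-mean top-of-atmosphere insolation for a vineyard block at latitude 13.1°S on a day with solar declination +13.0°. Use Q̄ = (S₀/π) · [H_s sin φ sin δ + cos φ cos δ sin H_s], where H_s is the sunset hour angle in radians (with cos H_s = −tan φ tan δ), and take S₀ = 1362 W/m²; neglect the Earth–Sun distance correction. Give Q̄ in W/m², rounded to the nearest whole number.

The sunset hour angle satisfies cos H_s = −tan φ tan δ = 0.0537, giving H_s = 86.92°. In radians, H_s = 1.5170.
H_s sin φ sin δ = 1.5170 × -0.2267 × 0.2250 = -0.0774.
cos φ cos δ sin H_s = 0.9740 × 0.9744 × 0.9986 = 0.9477.
Q̄ = (1362/π) × (-0.0774 + 0.9477) = 433.54 × 0.8703 = 377.31 W/m².

377 W/m²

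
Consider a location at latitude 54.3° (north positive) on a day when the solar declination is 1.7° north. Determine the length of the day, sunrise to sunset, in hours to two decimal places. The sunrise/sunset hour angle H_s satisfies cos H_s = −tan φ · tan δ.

12.32 hours

The sunset hour angle satisfies cos H_s = −tan φ tan δ = -0.0413, giving H_s = 92.37°.
Day length = 2 H_s / 15° h⁻¹ = 184.74° / 15 = 12.316 h.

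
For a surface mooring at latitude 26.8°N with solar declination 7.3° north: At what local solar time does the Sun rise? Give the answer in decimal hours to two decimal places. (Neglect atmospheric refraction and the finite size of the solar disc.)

5.75 h

The sunset hour angle satisfies cos H_s = −tan φ tan δ = -0.0647, giving H_s = 93.71°.
Sunrise is at 12 − H_s/15 = 12 − 6.247 = 5.753 h local solar time.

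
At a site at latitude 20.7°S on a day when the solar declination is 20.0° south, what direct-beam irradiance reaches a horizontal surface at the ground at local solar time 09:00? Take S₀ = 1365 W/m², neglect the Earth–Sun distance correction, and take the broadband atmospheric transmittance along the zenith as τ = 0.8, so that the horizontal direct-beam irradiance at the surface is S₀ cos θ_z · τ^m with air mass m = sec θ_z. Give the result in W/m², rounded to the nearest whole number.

750 W/m²

Hour angle H = 15° × (9 − 12) = -45.00°.
With φ = -20.7°, δ = -20.0°, H = -45.00°: sin φ sin δ = 0.1209, cos φ cos δ cos H = 0.6216, so cos θ_z = 0.7425.
Air mass m = 1/cos θ_z = 1/0.7425 = 1.347; τ^m = 0.8^1.347 = 0.7404.
Surface direct beam = 1365 × 0.7425 × 0.7404 = 750.40 W/m².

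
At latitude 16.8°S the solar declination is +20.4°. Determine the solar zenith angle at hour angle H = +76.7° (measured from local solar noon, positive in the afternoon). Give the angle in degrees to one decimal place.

83.9°

cos θ_z = sin φ sin δ + cos φ cos δ cos H = (-0.2890)(0.3486) + (0.9573)(0.9373)(0.2300) = 0.1056.
θ_z = arccos(0.1056) = 83.94°.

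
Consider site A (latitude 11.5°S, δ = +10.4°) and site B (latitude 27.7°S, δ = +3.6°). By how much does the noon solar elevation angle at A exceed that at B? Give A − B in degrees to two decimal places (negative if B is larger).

+9.40°

A: 90° − |-11.5 − (10.4)| = 68.10°.
B: 90° − |-27.7 − (3.6)| = 58.70°.
A − B = 68.10 − 58.70 = 9.40°.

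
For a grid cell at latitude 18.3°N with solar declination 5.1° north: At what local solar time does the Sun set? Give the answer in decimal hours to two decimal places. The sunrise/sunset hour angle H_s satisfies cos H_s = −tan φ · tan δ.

−tan φ tan δ = −(0.3307)(0.0892) = -0.0295; H_s = arccos(-0.0295) = 91.69°.
Sunset is at 12 + H_s/15 = 12 + 6.113 = 18.113 h local solar time.

18.11 h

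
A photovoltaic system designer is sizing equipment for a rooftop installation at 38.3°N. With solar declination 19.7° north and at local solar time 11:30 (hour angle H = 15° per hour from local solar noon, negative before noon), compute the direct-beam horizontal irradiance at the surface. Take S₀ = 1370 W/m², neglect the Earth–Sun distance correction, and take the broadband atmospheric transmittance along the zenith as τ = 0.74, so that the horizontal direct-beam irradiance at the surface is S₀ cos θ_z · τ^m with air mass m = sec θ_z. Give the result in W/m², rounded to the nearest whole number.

937 W/m²

Hour angle H = 15° × (11.5 − 12) = -7.50°.
cos θ_z = sin(38.3°) sin(19.7°) + cos(38.3°) cos(19.7°) cos(-7.50°) = 0.2089 + 0.7325 = 0.9414.
Air mass m = 1/cos θ_z = 1/0.9414 = 1.062; τ^m = 0.74^1.062 = 0.7263.
Surface direct beam = 1370 × 0.9414 × 0.7263 = 936.72 W/m².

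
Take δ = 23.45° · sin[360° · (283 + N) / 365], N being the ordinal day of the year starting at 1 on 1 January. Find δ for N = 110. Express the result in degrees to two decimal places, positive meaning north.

360 × (283 + 110) / 365 = 387.616°; sin(387.616°) = 0.4635.
δ = 23.45 × 0.4635 = 10.869° ≈ +10.87°.

+10.87°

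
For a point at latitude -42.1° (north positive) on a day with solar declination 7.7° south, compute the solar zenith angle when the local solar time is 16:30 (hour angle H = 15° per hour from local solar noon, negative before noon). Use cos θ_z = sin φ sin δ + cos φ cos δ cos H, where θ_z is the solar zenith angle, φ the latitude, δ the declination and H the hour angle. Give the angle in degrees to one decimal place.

68.2°

Hour angle H = 15° × (16.5 − 12) = 67.50°.
cos θ_z = sin(-42.1°) sin(-7.7°) + cos(-42.1°) cos(-7.7°) cos(67.50°) = 0.0898 + 0.2814 = 0.3712.
θ_z = arccos(0.3712) = 68.21°.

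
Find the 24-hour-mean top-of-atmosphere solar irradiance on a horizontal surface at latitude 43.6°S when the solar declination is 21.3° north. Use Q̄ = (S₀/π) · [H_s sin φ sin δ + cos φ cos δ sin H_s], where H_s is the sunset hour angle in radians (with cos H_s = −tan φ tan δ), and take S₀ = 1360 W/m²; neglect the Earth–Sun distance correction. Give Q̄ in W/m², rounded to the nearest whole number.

142 W/m²

The sunset hour angle satisfies cos H_s = −tan φ tan δ = 0.3713, giving H_s = 68.20°. In radians, H_s = 1.1903.
H_s sin φ sin δ = 1.1903 × -0.6896 × 0.3633 = -0.2982.
cos φ cos δ sin H_s = 0.7242 × 0.9317 × 0.9285 = 0.6265.
Q̄ = (1360/π) × (-0.2982 + 0.6265) = 432.90 × 0.3283 = 142.12 W/m².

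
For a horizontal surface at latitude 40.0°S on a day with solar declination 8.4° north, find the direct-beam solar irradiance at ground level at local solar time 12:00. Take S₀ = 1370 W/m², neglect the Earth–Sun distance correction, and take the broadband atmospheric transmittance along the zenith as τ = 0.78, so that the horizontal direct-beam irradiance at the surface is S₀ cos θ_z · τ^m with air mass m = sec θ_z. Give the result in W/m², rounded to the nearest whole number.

Hour angle H = 15° × (12 − 12) = 0.00°.
cos θ_z = sin φ sin δ + cos φ cos δ cos H = (-0.6428)(0.1461) + (0.7660)(0.9893)(1.0000) = 0.6639.
Air mass m = 1/cos θ_z = 1/0.6639 = 1.506; τ^m = 0.78^1.506 = 0.6879.
Surface direct beam = 1370 × 0.6639 × 0.6879 = 625.67 W/m².

626 W/m²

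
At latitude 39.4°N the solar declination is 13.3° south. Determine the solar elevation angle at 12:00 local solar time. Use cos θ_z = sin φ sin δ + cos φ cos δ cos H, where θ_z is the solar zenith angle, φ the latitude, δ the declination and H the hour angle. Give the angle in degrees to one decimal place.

Hour angle H = 15° × (12 − 12) = 0.00°.
With φ = 39.4°, δ = -13.3°, H = 0.00°: sin φ sin δ = -0.1460, cos φ cos δ cos H = 0.7520, so cos θ_z = 0.6060.
θ_z = arccos(0.6060) = 52.70°, so the elevation is 90° − 52.70° = 37.30°.

37.3°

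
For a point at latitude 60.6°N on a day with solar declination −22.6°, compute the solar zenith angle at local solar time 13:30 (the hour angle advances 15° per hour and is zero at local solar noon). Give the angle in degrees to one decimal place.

85.2°

Hour angle H = 15° × (13.5 − 12) = 22.50°.
cos θ_z = sin(60.6°) sin(-22.6°) + cos(60.6°) cos(-22.6°) cos(22.50°) = -0.3348 + 0.4187 = 0.0839.
θ_z = arccos(0.0839) = 85.19°.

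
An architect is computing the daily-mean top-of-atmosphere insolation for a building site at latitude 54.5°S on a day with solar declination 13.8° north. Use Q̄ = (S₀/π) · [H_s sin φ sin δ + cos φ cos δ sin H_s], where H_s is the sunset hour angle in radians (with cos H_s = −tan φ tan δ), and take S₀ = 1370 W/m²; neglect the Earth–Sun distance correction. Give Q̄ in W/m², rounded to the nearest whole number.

128 W/m²

The sunset hour angle satisfies cos H_s = −tan φ tan δ = 0.3444, giving H_s = 69.85°. In radians, H_s = 1.2191.
H_s sin φ sin δ = 1.2191 × -0.8141 × 0.2385 = -0.2367.
cos φ cos δ sin H_s = 0.5807 × 0.9711 × 0.9388 = 0.5294.
Q̄ = (1370/π) × (-0.2367 + 0.5294) = 436.08 × 0.2927 = 127.64 W/m².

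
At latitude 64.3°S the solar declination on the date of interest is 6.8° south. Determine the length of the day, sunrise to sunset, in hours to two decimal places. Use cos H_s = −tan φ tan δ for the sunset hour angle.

cos H_s = −tan(-64.3°) · tan(-6.8°) = -0.2478, so H_s = arccos(-0.2478) = 104.35°.
Day length = 2 H_s / 15° h⁻¹ = 208.70° / 15 = 13.913 h.

13.91 hours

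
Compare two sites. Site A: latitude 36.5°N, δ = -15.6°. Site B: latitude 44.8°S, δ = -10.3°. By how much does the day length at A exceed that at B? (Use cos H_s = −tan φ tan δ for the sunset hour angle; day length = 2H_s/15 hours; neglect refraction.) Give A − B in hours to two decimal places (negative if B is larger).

-2.98 h

A: H_s = arccos(−tan 36.5° · tan -15.6°) = 78.08°, so 2H_s/15 = 10.4107 h.
B: H_s = arccos(−tan -44.8° · tan -10.3°) = 100.40°, so 2H_s/15 = 13.3867 h.
A − B = 10.4107 − 13.3867 = -2.9760 h.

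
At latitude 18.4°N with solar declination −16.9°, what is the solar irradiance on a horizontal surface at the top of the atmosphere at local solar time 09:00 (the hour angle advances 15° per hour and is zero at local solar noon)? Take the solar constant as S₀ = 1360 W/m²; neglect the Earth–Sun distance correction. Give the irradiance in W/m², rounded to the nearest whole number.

748 W/m²

Hour angle H = 15° × (9 − 12) = -45.00°.
With φ = 18.4°, δ = -16.9°, H = -45.00°: sin φ sin δ = -0.0918, cos φ cos δ cos H = 0.6420, so cos θ_z = 0.5502.
Top-of-atmosphere irradiance = S₀ cos θ_z = 1360 × 0.5502 = 748.27 W/m².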